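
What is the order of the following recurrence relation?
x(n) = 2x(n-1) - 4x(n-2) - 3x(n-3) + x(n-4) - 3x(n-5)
The order is the largest lag k for which x(n-k) appears. Here the deepest term is x(n-5), so the order is 5.

Order 5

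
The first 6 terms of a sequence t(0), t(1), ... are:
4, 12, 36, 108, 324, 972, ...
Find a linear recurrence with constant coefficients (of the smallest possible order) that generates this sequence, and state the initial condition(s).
Look for the lowest-order linear relation among consecutive terms.
Observation: each term is 3× the previous.
Check at n=2: 3·12 = 36. ✓

t(n) = 3 × t(n-1), t(0) = 4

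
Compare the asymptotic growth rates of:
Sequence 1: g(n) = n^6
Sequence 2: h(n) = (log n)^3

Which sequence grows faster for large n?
Comparing growth rates:
Growth-rate hierarchy: log n ≺ any polynomial ≺ any exponential cⁿ (c>1) ≺ n! ≺ nⁿ.
polynomial degree 6 dominates polylogarithmic (log n)^3 asymptotically.

g(n) grows faster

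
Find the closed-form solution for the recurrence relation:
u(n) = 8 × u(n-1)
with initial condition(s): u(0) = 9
Recurrence: u(n) = 8 × u(n-1), initial: u(0) = 9.
Each term is 8 times the previous, so this is geometric with ratio 8. After n steps: u(n) = u(0)·8ⁿ = 9·8ⁿ.

u(n) = 9·8ⁿ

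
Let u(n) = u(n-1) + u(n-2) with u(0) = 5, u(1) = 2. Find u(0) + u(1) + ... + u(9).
Computing the sequence terms: 5, 2, 7, 9, 16, 25, 41, 66, 107, 173
Adding these values together:

451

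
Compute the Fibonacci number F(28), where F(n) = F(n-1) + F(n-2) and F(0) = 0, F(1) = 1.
Computing the sequence terms:
0, 1, 1, 2, 3, 5, 8, 13, 21, 34, 55, 89, 144, 233, 377, 610, 987, 1597, 2584, 4181, 6765, 10946, 17711, 28657, 46368, 75025, 121393, 196418, 317811

317811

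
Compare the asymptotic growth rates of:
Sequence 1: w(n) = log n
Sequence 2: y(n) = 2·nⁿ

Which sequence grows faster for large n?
Comparing growth rates:
Growth-rate hierarchy: log n ≺ any polynomial ≺ any exponential cⁿ (c>1) ≺ n! ≺ nⁿ.
super-exponential nⁿ dominates logarithmic asymptotically.

y(n) grows faster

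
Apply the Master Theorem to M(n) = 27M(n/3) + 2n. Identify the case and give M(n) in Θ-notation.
Master Theorem template: M(n) = a·M(n/b) + f(n).
Here: a=27, b=3, f(n)=2n
Compute log_b(a) = log_3(27) = 3.
f(n) = 2n = O(n^(3-ε)) with ε = 2. Case 1: M(n) = Θ(n^log_b(a)) = Θ(n^3).

Case 1: M(n) = Θ(n^3)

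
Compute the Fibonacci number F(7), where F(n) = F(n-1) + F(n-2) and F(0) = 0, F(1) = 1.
Computing the sequence terms:
0, 1, 1, 2, 3, 5, 8, 13

13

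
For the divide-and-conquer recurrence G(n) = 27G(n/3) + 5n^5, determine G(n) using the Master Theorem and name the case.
Master Theorem template: G(n) = a·G(n/b) + f(n).
Here: a=27, b=3, f(n)=5n^5
Compute log_b(a) = log_3(27) = 3.
f(n) = 5n^5 = Ω(n^(3+ε)) with ε = 2, and the regularity condition holds (a·f(n/b) = (a/b^5)·f(n) with a/b^5 = 3^-2 < 1). Case 3: G(n) = Θ(f(n)) = Θ(n^5).

Case 3: G(n) = Θ(n^5)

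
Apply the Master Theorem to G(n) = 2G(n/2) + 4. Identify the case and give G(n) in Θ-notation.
Master Theorem template: G(n) = a·G(n/b) + f(n).
Here: a=2, b=2, f(n)=4
Compute log_b(a) = log_2(2) = 1.
f(n) = 4 = O(n^(1-ε)) with ε = 1. Case 1: G(n) = Θ(n^log_b(a)) = Θ(n).

Case 1: G(n) = Θ(n)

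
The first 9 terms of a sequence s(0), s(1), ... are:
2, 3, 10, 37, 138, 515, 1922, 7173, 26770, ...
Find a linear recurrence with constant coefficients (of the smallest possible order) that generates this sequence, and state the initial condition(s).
Look for the lowest-order linear relation among consecutive terms.
Observation: s(n) - 4·s(n-1) - (-1)·s(n-2) = 0 holds for the shown terms, and no order-1 relation s(n) = α·s(n-1) + β fits.
Check at n=3: 4·10 + (-1)·3 = 37. ✓

s(n) = 4s(n-1) - s(n-2), s(0) = 2, s(1) = 3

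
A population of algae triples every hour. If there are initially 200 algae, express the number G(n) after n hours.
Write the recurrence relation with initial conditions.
Each hour multiplies the count by 3, so the count after n hours depends only on the count after n-1 hours: G(n) = 3 × G(n-1). The starting count gives G(0) = 200.
Unrolling n times gives the closed form G(n) = 200 × 3ⁿ.

G(n) = 3 × G(n-1), G(0) = 200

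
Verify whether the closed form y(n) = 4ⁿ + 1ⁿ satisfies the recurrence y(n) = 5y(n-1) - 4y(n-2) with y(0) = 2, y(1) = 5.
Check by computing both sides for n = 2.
From the recurrence with y(0) = 2, y(1) = 5:
  y(0) = 2, y(1) = 5, y(2) = 17
  so the recurrence gives y(2) = 17.
From the proposed closed form y(n) = 4ⁿ + 1ⁿ:
  y(2) = 17.
Both sides give 17 at n = 2, and the initial condition(s) match, so the closed form is consistent.

Yes, the closed form is correct.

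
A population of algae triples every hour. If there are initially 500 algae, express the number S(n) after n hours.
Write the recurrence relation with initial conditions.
Each hour multiplies the count by 3, so the count after n hours depends only on the count after n-1 hours: S(n) = 3 × S(n-1). The starting count gives S(0) = 500.
Unrolling n times gives the closed form S(n) = 500 × 3ⁿ.

S(n) = 3 × S(n-1), S(0) = 500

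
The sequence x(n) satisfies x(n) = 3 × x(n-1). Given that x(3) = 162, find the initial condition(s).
In general x(n) = 3ⁿ · x(0). At n = 3: x(0) = x(3) / 3^3 = 162 / 27 = 6.

x(0) = 6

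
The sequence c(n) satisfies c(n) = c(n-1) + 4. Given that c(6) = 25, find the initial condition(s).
c(6) = c(0) + 6·4, so c(0) = 25 - 24 = 1.

c(0) = 1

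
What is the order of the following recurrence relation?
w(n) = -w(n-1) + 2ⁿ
The order is the largest lag k for which w(n-k) appears. Here the deepest term is w(n-1) (the 2ⁿ term is non-homogeneous and does not affect the order), so the order is 1.

Order 1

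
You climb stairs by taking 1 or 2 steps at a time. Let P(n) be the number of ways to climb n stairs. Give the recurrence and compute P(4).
Condition on the size of the last step (1 to 2): before it there were n-1, …, n-2 stairs climbed, and these cases are disjoint, so P(n) = P(n-1) + P(n-2) (Fibonacci-type sequence).
Initial conditions by direct count (compositions of i into parts ≤ 2): P(1) = 1; P(2) = 2.
Iterating the recurrence: P(3) = 3, P(4) = 5.

P(n) = P(n-1) + P(n-2), P(1) = 1, P(2) = 2; P(4) = 5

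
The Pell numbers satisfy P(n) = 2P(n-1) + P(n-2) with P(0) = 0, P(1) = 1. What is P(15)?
Computing the sequence terms:
0, 1, 2, 5, 12, 29, 70, 169, 408, 985, 2378, 5741, 13860, 33461, 80782, 195025

195025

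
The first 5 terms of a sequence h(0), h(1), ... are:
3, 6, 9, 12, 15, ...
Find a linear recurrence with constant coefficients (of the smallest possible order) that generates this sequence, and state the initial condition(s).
Look for the lowest-order linear relation among consecutive terms.
Observation: consecutive differences are constant (= 3).
Check at n=2: 1·6 + 3 = 9. ✓

h(n) = h(n-1) + 3, h(0) = 3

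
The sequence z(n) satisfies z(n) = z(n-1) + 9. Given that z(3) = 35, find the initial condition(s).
z(3) = z(0) + 3·9, so z(0) = 35 - 27 = 8.

z(0) = 8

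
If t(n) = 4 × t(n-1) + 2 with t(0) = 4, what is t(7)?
Computing step by step:
t(0) = 4
t(1) = 4 × 4 + 2 = 18
t(2) = 4 × 18 + 2 = 74
t(3) = 4 × 74 + 2 = 298
t(4) = 4 × 298 + 2 = 1194
t(5) = 4 × 1194 + 2 = 4778
t(6) = 4 × 4778 + 2 = 19114
t(7) = 4 × 19114 + 2 = 76458

76458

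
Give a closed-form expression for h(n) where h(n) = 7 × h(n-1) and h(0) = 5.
Recurrence: h(n) = 7 × h(n-1), initial: h(0) = 5.
Each term is 7 times the previous, so this is geometric with ratio 7. After n steps: h(n) = h(0)·7ⁿ = 5·7ⁿ.

h(n) = 5·7ⁿ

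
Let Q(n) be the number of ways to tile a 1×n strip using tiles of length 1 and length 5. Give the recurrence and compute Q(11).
Condition on the last tile: it has length 1 (leaving a 1×(n-1) strip) or length 5 (leaving a 1×(n-5) strip), so Q(n) = Q(n-1) + Q(n-5) (order-5 linear recurrence).
For 0 ≤ i < 5 only unit tiles fit, so Q(i) = 1.
Iterating the recurrence: Q(5) = 2, Q(6) = 3, Q(7) = 4, Q(8) = 5, Q(9) = 6, Q(10) = 8, Q(11) = 11.

Q(n) = Q(n-1) + Q(n-5), with Q(i) = 1 for 0 ≤ i < 5; Q(11) = 11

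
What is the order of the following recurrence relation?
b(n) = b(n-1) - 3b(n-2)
The order is the largest lag k for which b(n-k) appears. Here the deepest term is b(n-2), so the order is 2.

Order 2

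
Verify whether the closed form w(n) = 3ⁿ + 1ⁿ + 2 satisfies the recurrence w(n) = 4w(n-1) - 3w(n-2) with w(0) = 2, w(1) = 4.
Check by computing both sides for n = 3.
From the recurrence with w(0) = 2, w(1) = 4:
  w(0) = 2, w(1) = 4, w(2) = 10, w(3) = 28
  so the recurrence gives w(3) = 28.
From the proposed closed form w(n) = 3ⁿ + 1ⁿ + 2:
  w(3) = 30.
The recurrence gives 28 but the closed form gives 30, so the closed form does not satisfy the recurrence.

No, the closed form is incorrect.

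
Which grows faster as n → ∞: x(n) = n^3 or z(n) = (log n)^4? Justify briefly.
Comparing growth rates:
Growth-rate hierarchy: log n ≺ any polynomial ≺ any exponential cⁿ (c>1) ≺ n! ≺ nⁿ.
polynomial degree 3 dominates polylogarithmic (log n)^4 asymptotically.

x(n) grows faster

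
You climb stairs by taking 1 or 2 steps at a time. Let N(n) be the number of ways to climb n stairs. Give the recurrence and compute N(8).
Condition on the size of the last step (1 to 2): before it there were n-1, …, n-2 stairs climbed, and these cases are disjoint, so N(n) = N(n-1) + N(n-2) (Fibonacci-type sequence).
Initial conditions by direct count (compositions of i into parts ≤ 2): N(1) = 1; N(2) = 2.
Iterating the recurrence: N(3) = 3, N(4) = 5, N(5) = 8, N(6) = 13, N(7) = 21, N(8) = 34.

N(n) = N(n-1) + N(n-2), N(1) = 1, N(2) = 2; N(8) = 34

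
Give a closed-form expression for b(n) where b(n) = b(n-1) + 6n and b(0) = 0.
Recurrence: b(n) = b(n-1) + 6n, initial: b(0) = 0.
Telescoping: b(n) = b(0) + 6·Σᵢ₌₁ⁿ i = 0 + 6·n(n+1)/2.

b(n) = 6·n(n+1)/2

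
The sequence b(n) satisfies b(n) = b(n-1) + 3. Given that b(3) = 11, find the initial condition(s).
b(3) = b(0) + 3·3, so b(0) = 11 - 9 = 2.

b(0) = 2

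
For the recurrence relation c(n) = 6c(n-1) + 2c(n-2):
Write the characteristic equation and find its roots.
Substitute c(n) = rⁿ and divide through by rⁿ⁻²: r² - 6r - 2 = 0
Discriminant: 6² + 4·2 = 44, not a perfect square, so by the quadratic formula r = (6 ± √44)/2.
General solution: c(n) = A·r₁ⁿ + B·r₂ⁿ where r₁,r₂ = (6 ± √44)/2

Characteristic: r² - 6r - 2 = 0, Roots: r = (6 ± √44)/2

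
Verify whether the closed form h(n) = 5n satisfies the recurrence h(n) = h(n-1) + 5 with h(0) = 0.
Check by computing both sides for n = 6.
From the recurrence with h(0) = 0:
  h(0) = 0, h(1) = 5, h(2) = 10, h(3) = 15, h(4) = 20, h(5) = 25, h(6) = 30
  so the recurrence gives h(6) = 30.
From the proposed closed form h(n) = 5n:
  h(6) = 30.
Both sides give 30 at n = 6, and the initial condition(s) match, so the closed form is consistent.

Yes, the closed form is correct.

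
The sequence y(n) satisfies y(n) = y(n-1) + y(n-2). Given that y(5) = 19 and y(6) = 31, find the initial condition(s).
Work backwards using y(k) = y(k+2) - y(k+1):
y(4) = y(6) - y(5) = 31 - 19 = 12
y(3) = y(5) - y(4) = 19 - 12 = 7
y(2) = y(4) - y(3) = 12 - 7 = 5
y(1) = y(3) - y(2) = 7 - 5 = 2
y(0) = y(2) - y(1) = 5 - 2 = 3

y(0) = 3, y(1) = 2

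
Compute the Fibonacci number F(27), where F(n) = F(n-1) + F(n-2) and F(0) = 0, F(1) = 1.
Computing the sequence terms:
0, 1, 1, 2, 3, 5, 8, 13, 21, 34, 55, 89, 144, 233, 377, 610, 987, 1597, 2584, 4181, 6765, 10946, 17711, 28657, 46368, 75025, 121393, 196418

196418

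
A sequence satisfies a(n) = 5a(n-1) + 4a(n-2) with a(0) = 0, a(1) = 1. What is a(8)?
Computing the sequence terms:
0, 1, 5, 29, 165, 941, 5365, 30589, 174405

174405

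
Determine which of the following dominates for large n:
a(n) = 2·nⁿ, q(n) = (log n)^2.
Comparing growth rates:
Growth-rate hierarchy: log n ≺ any polynomial ≺ any exponential cⁿ (c>1) ≺ n! ≺ nⁿ.
super-exponential nⁿ dominates polylogarithmic (log n)^2 asymptotically.

a(n) grows faster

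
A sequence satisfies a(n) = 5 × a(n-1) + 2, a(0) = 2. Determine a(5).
Computing step by step:
a(0) = 2
a(1) = 5 × 2 + 2 = 12
a(2) = 5 × 12 + 2 = 62
a(3) = 5 × 62 + 2 = 312
a(4) = 5 × 312 + 2 = 1562
a(5) = 5 × 1562 + 2 = 7812

7812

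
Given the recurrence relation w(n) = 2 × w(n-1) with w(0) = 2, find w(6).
Computing step by step:
w(0) = 2
w(1) = 2 × 2 = 4
w(2) = 2 × 4 = 8
w(3) = 2 × 8 = 16
w(4) = 2 × 16 = 32
w(5) = 2 × 32 = 64
w(6) = 2 × 64 = 128

128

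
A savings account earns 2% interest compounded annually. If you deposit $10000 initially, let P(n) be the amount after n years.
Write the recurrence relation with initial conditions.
Each year the balance grows by 2%, i.e. is multiplied by 1 + 2/100 = 1.02, so P(n) = 1.02 × P(n-1). The initial deposit gives P(0) = 10000.
Unrolling gives the closed form P(n) = 10000 × (1.02)ⁿ.

P(n) = 1.02 × P(n-1), P(0) = 10000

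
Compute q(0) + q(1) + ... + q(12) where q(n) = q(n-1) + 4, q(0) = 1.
Computing the sequence terms: 1, 5, 9, 13, 17, 21, 25, 29, 33, 37, 41, 45, 49
Adding these values together:

325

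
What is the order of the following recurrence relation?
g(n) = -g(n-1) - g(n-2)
The order is the largest lag k for which g(n-k) appears. Here the deepest term is g(n-2), so the order is 2.

Order 2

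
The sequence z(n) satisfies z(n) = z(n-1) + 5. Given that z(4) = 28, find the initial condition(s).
z(4) = z(0) + 4·5, so z(0) = 28 - 20 = 8.

z(0) = 8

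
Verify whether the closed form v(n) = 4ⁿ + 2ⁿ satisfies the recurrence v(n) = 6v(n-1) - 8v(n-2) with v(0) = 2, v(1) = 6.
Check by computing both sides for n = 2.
From the recurrence with v(0) = 2, v(1) = 6:
  v(0) = 2, v(1) = 6, v(2) = 20
  so the recurrence gives v(2) = 20.
From the proposed closed form v(n) = 4ⁿ + 2ⁿ:
  v(2) = 20.
Both sides give 20 at n = 2, and the initial condition(s) match, so the closed form is consistent.

Yes, the closed form is correct.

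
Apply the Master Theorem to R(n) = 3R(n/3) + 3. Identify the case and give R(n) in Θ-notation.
Master Theorem template: R(n) = a·R(n/b) + f(n).
Here: a=3, b=3, f(n)=3
Compute log_b(a) = log_3(3) = 1.
f(n) = 3 = O(n^(1-ε)) with ε = 1. Case 1: R(n) = Θ(n^log_b(a)) = Θ(n).

Case 1: R(n) = Θ(n)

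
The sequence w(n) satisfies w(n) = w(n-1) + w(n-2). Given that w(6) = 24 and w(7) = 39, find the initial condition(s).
Work backwards using w(k) = w(k+2) - w(k+1):
w(5) = w(7) - w(6) = 39 - 24 = 15
w(4) = w(6) - w(5) = 24 - 15 = 9
w(3) = w(5) - w(4) = 15 - 9 = 6
w(2) = w(4) - w(3) = 9 - 6 = 3
w(1) = w(3) - w(2) = 6 - 3 = 3
w(0) = w(2) - w(1) = 3 - 3 = 0

w(0) = 0, w(1) = 3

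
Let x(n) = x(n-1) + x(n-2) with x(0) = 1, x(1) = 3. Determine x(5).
Computing the sequence terms:
1, 3, 4, 7, 11, 18

18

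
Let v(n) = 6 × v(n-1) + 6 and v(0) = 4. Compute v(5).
Computing step by step:
v(0) = 4
v(1) = 6 × 4 + 6 = 30
v(2) = 6 × 30 + 6 = 186
v(3) = 6 × 186 + 6 = 1122
v(4) = 6 × 1122 + 6 = 6738
v(5) = 6 × 6738 + 6 = 40434

40434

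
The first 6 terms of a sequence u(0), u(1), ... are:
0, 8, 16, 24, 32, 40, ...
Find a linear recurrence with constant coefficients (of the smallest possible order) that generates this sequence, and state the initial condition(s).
Look for the lowest-order linear relation among consecutive terms.
Observation: consecutive differences are constant (= 8).
Check at n=2: 1·8 + 8 = 16. ✓

u(n) = u(n-1) + 8, u(0) = 0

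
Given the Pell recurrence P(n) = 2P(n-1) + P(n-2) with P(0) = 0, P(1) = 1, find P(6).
Computing the sequence terms:
0, 1, 2, 5, 12, 29, 70

70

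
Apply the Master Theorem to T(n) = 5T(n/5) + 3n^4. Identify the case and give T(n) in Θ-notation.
Master Theorem template: T(n) = a·T(n/b) + f(n).
Here: a=5, b=5, f(n)=3n^4
Compute log_b(a) = log_5(5) = 1.
f(n) = 3n^4 = Ω(n^(1+ε)) with ε = 3, and the regularity condition holds (a·f(n/b) = (a/b^4)·f(n) with a/b^4 = 5^-3 < 1). Case 3: T(n) = Θ(f(n)) = Θ(n^4).

Case 3: T(n) = Θ(n^4)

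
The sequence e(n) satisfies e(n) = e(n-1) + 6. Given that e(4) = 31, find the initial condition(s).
e(4) = e(0) + 4·6, so e(0) = 31 - 24 = 7.

e(0) = 7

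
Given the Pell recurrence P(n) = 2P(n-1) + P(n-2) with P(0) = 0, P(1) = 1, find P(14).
Computing the sequence terms:
0, 1, 2, 5, 12, 29, 70, 169, 408, 985, 2378, 5741, 13860, 33461, 80782

80782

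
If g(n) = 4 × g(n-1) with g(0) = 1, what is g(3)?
Computing step by step:
g(0) = 1
g(1) = 4 × 1 = 4
g(2) = 4 × 4 = 16
g(3) = 4 × 16 = 64

64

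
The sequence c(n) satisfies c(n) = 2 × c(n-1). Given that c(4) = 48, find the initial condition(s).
In general c(n) = 2ⁿ · c(0). At n = 4: c(0) = c(4) / 2^4 = 48 / 16 = 3.

c(0) = 3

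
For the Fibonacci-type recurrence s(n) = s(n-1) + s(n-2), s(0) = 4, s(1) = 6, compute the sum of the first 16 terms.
Computing the sequence terms: 4, 6, 10, 16, 26, 42, 68, 110, 178, 288, 466, 754, 1220, 1974, 3194, 5168
Adding these values together:

13524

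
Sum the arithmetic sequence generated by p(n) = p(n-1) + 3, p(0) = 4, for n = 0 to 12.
Computing the sequence terms: 4, 7, 10, 13, 16, 19, 22, 25, 28, 31, 34, 37, 40
Adding these values together:

286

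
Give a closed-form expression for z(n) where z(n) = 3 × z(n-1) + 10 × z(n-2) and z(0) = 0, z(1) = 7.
Recurrence: z(n) = 3 × z(n-1) + 10 × z(n-2), initial: z(0) = 0, z(1) = 7.
Characteristic equation: r² - 3r - 10 = 0, which factors as (r - 5)(r + 2) = 0, so r = 5, -2. General solution z(n) = A·5ⁿ + B·(-2)ⁿ. From z(0) = 0: A + B = 0. From z(1) = 7: 5A - 2B = 7. Solving gives A = 1, B = -1.

z(n) = 5ⁿ - (-2)ⁿ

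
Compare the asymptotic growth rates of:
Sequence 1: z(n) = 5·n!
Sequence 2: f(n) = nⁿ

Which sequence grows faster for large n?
Comparing growth rates:
Growth-rate hierarchy: log n ≺ any polynomial ≺ any exponential cⁿ (c>1) ≺ n! ≺ nⁿ.
super-exponential nⁿ dominates factorial asymptotically.

f(n) grows faster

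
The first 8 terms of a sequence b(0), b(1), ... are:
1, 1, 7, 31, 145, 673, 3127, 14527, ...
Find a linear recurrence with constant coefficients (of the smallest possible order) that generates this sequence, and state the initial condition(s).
Look for the lowest-order linear relation among consecutive terms.
Observation: b(n) - 4·b(n-1) - (3)·b(n-2) = 0 holds for the shown terms, and no order-1 relation b(n) = α·b(n-1) + β fits.
Check at n=3: 4·7 + (3)·1 = 31. ✓

b(n) = 4b(n-1) + 3b(n-2), b(0) = 1, b(1) = 1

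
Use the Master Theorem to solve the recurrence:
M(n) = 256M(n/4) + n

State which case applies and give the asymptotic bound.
Master Theorem template: M(n) = a·M(n/b) + f(n).
Here: a=256, b=4, f(n)=n
Compute log_b(a) = log_4(256) = 4.
f(n) = n = O(n^(4-ε)) with ε = 3. Case 1: M(n) = Θ(n^log_b(a)) = Θ(n^4).

Case 1: M(n) = Θ(n^4)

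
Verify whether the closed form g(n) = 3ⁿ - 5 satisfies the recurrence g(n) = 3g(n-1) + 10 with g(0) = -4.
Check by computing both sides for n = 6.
From the recurrence with g(0) = -4:
  g(0) = -4, g(1) = -2, g(2) = 4, g(3) = 22, g(4) = 76, g(5) = 238, g(6) = 724
  so the recurrence gives g(6) = 724.
From the proposed closed form g(n) = 3ⁿ - 5:
  g(6) = 724.
Both sides give 724 at n = 6, and the initial condition(s) match, so the closed form is consistent.

Yes, the closed form is correct.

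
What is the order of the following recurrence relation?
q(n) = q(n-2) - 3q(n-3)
The order is the largest lag k for which q(n-k) appears. Here the deepest term is q(n-3), so the order is 3.

Order 3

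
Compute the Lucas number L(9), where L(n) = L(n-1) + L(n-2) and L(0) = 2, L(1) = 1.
Computing the sequence terms:
2, 1, 3, 4, 7, 11, 18, 29, 47, 76

76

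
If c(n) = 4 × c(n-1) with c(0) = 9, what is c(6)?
Computing step by step:
c(0) = 9
c(1) = 4 × 9 = 36
c(2) = 4 × 36 = 144
c(3) = 4 × 144 = 576
c(4) = 4 × 576 = 2304
c(5) = 4 × 2304 = 9216
c(6) = 4 × 9216 = 36864

36864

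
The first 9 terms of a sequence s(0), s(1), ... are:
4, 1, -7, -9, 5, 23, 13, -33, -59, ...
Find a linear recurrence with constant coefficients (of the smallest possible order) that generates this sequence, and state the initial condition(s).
Look for the lowest-order linear relation among consecutive terms.
Observation: s(n) - 1·s(n-1) - (-2)·s(n-2) = 0 holds for the shown terms, and no order-1 relation s(n) = α·s(n-1) + β fits.
Check at n=3: 1·-7 + (-2)·1 = -9. ✓

s(n) = s(n-1) - 2s(n-2), s(0) = 4, s(1) = 1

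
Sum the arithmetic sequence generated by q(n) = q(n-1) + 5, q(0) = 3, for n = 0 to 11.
Computing the sequence terms: 3, 8, 13, 18, 23, 28, 33, 38, 43, 48, 53, 58
Adding these values together:

366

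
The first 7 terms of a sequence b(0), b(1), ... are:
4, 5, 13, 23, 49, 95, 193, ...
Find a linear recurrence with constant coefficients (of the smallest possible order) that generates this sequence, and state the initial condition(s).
Look for the lowest-order linear relation among consecutive terms.
Observation: b(n) - 1·b(n-1) - (2)·b(n-2) = 0 holds for the shown terms, and no order-1 relation b(n) = α·b(n-1) + β fits.
Check at n=3: 1·13 + (2)·5 = 23. ✓

b(n) = b(n-1) + 2b(n-2), b(0) = 4, b(1) = 5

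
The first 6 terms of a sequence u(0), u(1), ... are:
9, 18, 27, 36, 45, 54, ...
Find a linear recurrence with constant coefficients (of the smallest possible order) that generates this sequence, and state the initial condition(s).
Look for the lowest-order linear relation among consecutive terms.
Observation: consecutive differences are constant (= 9).
Check at n=2: 1·18 + 9 = 27. ✓

u(n) = u(n-1) + 9, u(0) = 9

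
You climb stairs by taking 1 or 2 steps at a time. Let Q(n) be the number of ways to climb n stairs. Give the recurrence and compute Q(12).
Condition on the size of the last step (1 to 2): before it there were n-1, …, n-2 stairs climbed, and these cases are disjoint, so Q(n) = Q(n-1) + Q(n-2) (Fibonacci-type sequence).
Initial conditions by direct count (compositions of i into parts ≤ 2): Q(1) = 1; Q(2) = 2.
Iterating the recurrence: Q(3) = 3, Q(4) = 5, Q(5) = 8, Q(6) = 13, Q(7) = 21, Q(8) = 34, Q(9) = 55, Q(10) = 89, Q(11) = 144, Q(12) = 233.

Q(n) = Q(n-1) + Q(n-2), Q(1) = 1, Q(2) = 2; Q(12) = 233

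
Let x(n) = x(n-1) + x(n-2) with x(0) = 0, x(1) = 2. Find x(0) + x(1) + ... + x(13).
Computing the sequence terms: 0, 2, 2, 4, 6, 10, 16, 26, 42, 68, 110, 178, 288, 466
Adding these values together:

1218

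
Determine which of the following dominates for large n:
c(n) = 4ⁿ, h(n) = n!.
Comparing growth rates:
Growth-rate hierarchy: log n ≺ any polynomial ≺ any exponential cⁿ (c>1) ≺ n! ≺ nⁿ.
factorial dominates exponential base 4 asymptotically.

h(n) grows faster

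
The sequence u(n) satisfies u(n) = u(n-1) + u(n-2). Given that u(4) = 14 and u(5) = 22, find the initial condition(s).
Work backwards using u(k) = u(k+2) - u(k+1):
u(3) = u(5) - u(4) = 22 - 14 = 8
u(2) = u(4) - u(3) = 14 - 8 = 6
u(1) = u(3) - u(2) = 8 - 6 = 2
u(0) = u(2) - u(1) = 6 - 2 = 4

u(0) = 4, u(1) = 2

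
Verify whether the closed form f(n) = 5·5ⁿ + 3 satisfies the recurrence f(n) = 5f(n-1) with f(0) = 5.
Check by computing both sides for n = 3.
From the recurrence with f(0) = 5:
  f(0) = 5, f(1) = 25, f(2) = 125, f(3) = 625
  so the recurrence gives f(3) = 625.
From the proposed closed form f(n) = 5·5ⁿ + 3:
  f(3) = 628.
The recurrence gives 625 but the closed form gives 628, so the closed form does not satisfy the recurrence.

No, the closed form is incorrect.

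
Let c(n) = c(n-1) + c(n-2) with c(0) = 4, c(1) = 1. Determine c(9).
Computing the sequence terms:
4, 1, 5, 6, 11, 17, 28, 45, 73, 118

118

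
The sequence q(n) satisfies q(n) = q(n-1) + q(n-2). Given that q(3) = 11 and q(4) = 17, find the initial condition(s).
Work backwards using q(k) = q(k+2) - q(k+1):
q(2) = q(4) - q(3) = 17 - 11 = 6
q(1) = q(3) - q(2) = 11 - 6 = 5
q(0) = q(2) - q(1) = 6 - 5 = 1

q(0) = 1, q(1) = 5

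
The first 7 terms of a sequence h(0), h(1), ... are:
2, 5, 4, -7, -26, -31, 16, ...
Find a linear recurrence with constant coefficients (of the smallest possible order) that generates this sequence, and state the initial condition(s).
Look for the lowest-order linear relation among consecutive terms.
Observation: h(n) - 2·h(n-1) - (-3)·h(n-2) = 0 holds for the shown terms, and no order-1 relation h(n) = α·h(n-1) + β fits.
Check at n=3: 2·4 + (-3)·5 = -7. ✓

h(n) = 2h(n-1) - 3h(n-2), h(0) = 2, h(1) = 5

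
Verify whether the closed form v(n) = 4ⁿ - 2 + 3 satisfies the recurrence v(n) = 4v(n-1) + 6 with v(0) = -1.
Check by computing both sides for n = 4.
From the recurrence with v(0) = -1:
  v(0) = -1, v(1) = 2, v(2) = 14, v(3) = 62, v(4) = 254
  so the recurrence gives v(4) = 254.
From the proposed closed form v(n) = 4ⁿ - 2 + 3:
  v(4) = 257.
The recurrence gives 254 but the closed form gives 257, so the closed form does not satisfy the recurrence.

No, the closed form is incorrect.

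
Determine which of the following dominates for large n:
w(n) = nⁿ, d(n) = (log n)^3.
Comparing growth rates:
Growth-rate hierarchy: log n ≺ any polynomial ≺ any exponential cⁿ (c>1) ≺ n! ≺ nⁿ.
super-exponential nⁿ dominates polylogarithmic (log n)^3 asymptotically.

w(n) grows faster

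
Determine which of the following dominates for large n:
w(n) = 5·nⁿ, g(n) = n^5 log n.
Comparing growth rates:
Growth-rate hierarchy: log n ≺ any polynomial ≺ any exponential cⁿ (c>1) ≺ n! ≺ nⁿ.
super-exponential nⁿ dominates polynomial degree 5 (with log factor) asymptotically.

w(n) grows faster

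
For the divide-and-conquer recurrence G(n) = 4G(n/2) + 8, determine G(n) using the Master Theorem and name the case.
Master Theorem template: G(n) = a·G(n/b) + f(n).
Here: a=4, b=2, f(n)=8
Compute log_b(a) = log_2(4) = 2.
f(n) = 8 = O(n^(2-ε)) with ε = 2. Case 1: G(n) = Θ(n^log_b(a)) = Θ(n^2).

Case 1: G(n) = Θ(n^2)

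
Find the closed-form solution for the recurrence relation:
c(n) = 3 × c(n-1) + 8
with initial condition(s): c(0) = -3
Recurrence: c(n) = 3 × c(n-1) + 8, initial: c(0) = -3.
Try c(n) = A·3ⁿ + C. Substituting: A·3ⁿ + C = 3(A·3ⁿ⁻¹ + C) + 8 = A·3ⁿ + 3C + 8, so C = 3C + 8, giving C = -4. Then c(0) = A - 4 = -3 gives A = 1.

c(n) = 3ⁿ - 4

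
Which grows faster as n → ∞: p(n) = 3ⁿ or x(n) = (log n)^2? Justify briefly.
Comparing growth rates:
Growth-rate hierarchy: log n ≺ any polynomial ≺ any exponential cⁿ (c>1) ≺ n! ≺ nⁿ.
exponential base 3 dominates polylogarithmic (log n)^2 asymptotically.

p(n) grows faster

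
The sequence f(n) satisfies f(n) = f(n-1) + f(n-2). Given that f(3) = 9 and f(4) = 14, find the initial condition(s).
Work backwards using f(k) = f(k+2) - f(k+1):
f(2) = f(4) - f(3) = 14 - 9 = 5
f(1) = f(3) - f(2) = 9 - 5 = 4
f(0) = f(2) - f(1) = 5 - 4 = 1

f(0) = 1, f(1) = 4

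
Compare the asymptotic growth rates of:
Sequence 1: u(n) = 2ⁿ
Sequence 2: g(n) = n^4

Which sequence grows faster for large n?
Comparing growth rates:
Growth-rate hierarchy: log n ≺ any polynomial ≺ any exponential cⁿ (c>1) ≺ n! ≺ nⁿ.
exponential base 2 dominates polynomial degree 4 asymptotically.

u(n) grows faster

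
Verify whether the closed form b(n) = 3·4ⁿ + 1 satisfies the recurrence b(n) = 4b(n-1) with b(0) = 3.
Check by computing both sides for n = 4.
From the recurrence with b(0) = 3:
  b(0) = 3, b(1) = 12, b(2) = 48, b(3) = 192, b(4) = 768
  so the recurrence gives b(4) = 768.
From the proposed closed form b(n) = 3·4ⁿ + 1:
  b(4) = 769.
The recurrence gives 768 but the closed form gives 769, so the closed form does not satisfy the recurrence.

No, the closed form is incorrect.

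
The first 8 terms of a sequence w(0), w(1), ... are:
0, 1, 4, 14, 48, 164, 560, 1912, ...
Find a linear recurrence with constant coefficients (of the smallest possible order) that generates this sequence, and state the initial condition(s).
Look for the lowest-order linear relation among consecutive terms.
Observation: w(n) - 4·w(n-1) - (-2)·w(n-2) = 0 holds for the shown terms, and no order-1 relation w(n) = α·w(n-1) + β fits.
Check at n=3: 4·4 + (-2)·1 = 14. ✓

w(n) = 4w(n-1) - 2w(n-2), w(0) = 0, w(1) = 1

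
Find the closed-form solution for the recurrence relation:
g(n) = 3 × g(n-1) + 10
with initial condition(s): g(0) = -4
Recurrence: g(n) = 3 × g(n-1) + 10, initial: g(0) = -4.
Try g(n) = A·3ⁿ + C. Substituting: A·3ⁿ + C = 3(A·3ⁿ⁻¹ + C) + 10 = A·3ⁿ + 3C + 10, so C = 3C + 10, giving C = -5. Then g(0) = A - 5 = -4 gives A = 1.

g(n) = 3ⁿ - 5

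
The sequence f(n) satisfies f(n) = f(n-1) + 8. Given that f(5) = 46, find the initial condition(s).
f(5) = f(0) + 5·8, so f(0) = 46 - 40 = 6.

f(0) = 6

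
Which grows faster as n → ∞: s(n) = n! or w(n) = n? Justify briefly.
Comparing growth rates:
Growth-rate hierarchy: log n ≺ any polynomial ≺ any exponential cⁿ (c>1) ≺ n! ≺ nⁿ.
factorial dominates polynomial degree 1 asymptotically.

s(n) grows faster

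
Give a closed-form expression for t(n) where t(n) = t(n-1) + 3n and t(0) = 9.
Recurrence: t(n) = t(n-1) + 3n, initial: t(0) = 9.
Telescoping: t(n) = t(0) + 3·Σᵢ₌₁ⁿ i = 9 + 3·n(n+1)/2.

t(n) = 3·n(n+1)/2 + 9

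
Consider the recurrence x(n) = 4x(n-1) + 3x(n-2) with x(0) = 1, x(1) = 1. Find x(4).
Computing the sequence terms:
1, 1, 7, 31, 145

145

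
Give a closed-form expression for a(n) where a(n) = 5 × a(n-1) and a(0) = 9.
Recurrence: a(n) = 5 × a(n-1), initial: a(0) = 9.
Each term is 5 times the previous, so this is geometric with ratio 5. After n steps: a(n) = a(0)·5ⁿ = 9·5ⁿ.

a(n) = 9·5ⁿ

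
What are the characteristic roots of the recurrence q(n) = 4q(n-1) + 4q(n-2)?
Substitute q(n) = rⁿ and divide through by rⁿ⁻²: r² - 4r - 4 = 0
Discriminant: 4² + 4·4 = 32, not a perfect square, so by the quadratic formula r = (4 ± √32)/2.
General solution: q(n) = A·r₁ⁿ + B·r₂ⁿ where r₁,r₂ = (4 ± √32)/2

Characteristic: r² - 4r - 4 = 0, Roots: r = (4 ± √32)/2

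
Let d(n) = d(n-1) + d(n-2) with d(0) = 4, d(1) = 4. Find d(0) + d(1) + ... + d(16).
Computing the sequence terms: 4, 4, 8, 12, 20, 32, 52, 84, 136, 220, 356, 576, 932, 1508, 2440, 3948, 6388
Adding these values together:

16720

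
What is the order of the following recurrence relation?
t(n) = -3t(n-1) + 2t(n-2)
The order is the largest lag k for which t(n-k) appears. Here the deepest term is t(n-2), so the order is 2.

Order 2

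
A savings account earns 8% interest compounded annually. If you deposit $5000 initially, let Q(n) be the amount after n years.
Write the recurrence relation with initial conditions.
Each year the balance grows by 8%, i.e. is multiplied by 1 + 8/100 = 1.08, so Q(n) = 1.08 × Q(n-1). The initial deposit gives Q(0) = 5000.
Unrolling gives the closed form Q(n) = 5000 × (1.08)ⁿ.

Q(n) = 1.08 × Q(n-1), Q(0) = 5000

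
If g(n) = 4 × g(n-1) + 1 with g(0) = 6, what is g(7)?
Computing step by step:
g(0) = 6
g(1) = 4 × 6 + 1 = 25
g(2) = 4 × 25 + 1 = 101
g(3) = 4 × 101 + 1 = 405
g(4) = 4 × 405 + 1 = 1621
g(5) = 4 × 1621 + 1 = 6485
g(6) = 4 × 6485 + 1 = 25941
g(7) = 4 × 25941 + 1 = 103765

103765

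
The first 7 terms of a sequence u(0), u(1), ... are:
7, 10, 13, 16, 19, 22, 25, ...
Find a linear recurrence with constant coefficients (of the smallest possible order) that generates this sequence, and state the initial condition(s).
Look for the lowest-order linear relation among consecutive terms.
Observation: consecutive differences are constant (= 3).
Check at n=2: 1·10 + 3 = 13. ✓

u(n) = u(n-1) + 3, u(0) = 7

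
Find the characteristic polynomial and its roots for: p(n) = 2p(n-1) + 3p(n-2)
Substitute p(n) = rⁿ and divide through by rⁿ⁻²: r² - 2r - 3 = 0
Factor: (r + 1)(r - 3) = 0, so r = -1, 3.
General solution: p(n) = A·(-1)ⁿ + B·3ⁿ

Characteristic: r² - 2r - 3 = 0, Roots: r = -1, 3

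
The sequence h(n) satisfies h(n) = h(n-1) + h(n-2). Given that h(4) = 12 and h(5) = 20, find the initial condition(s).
Work backwards using h(k) = h(k+2) - h(k+1):
h(3) = h(5) - h(4) = 20 - 12 = 8
h(2) = h(4) - h(3) = 12 - 8 = 4
h(1) = h(3) - h(2) = 8 - 4 = 4
h(0) = h(2) - h(1) = 4 - 4 = 0

h(0) = 0, h(1) = 4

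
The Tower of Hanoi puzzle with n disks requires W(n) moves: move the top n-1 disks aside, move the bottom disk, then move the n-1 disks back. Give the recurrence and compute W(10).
Moving n disks = move the top n-1 disks aside (W(n-1) moves) + move the largest disk (1 move) + move the n-1 disks back on top (W(n-1) moves), so W(n) = 2W(n-1) + 1, with W(1) = 1 (a single disk takes one move).
First terms: 1, 3, 7, 15, 31, 63, … — each is one less than a power of 2. Indeed W(n) + 1 = 2(W(n-1) + 1) with W(1) + 1 = 2, so W(n) + 1 = 2ⁿ and W(n) = 2ⁿ - 1.
Hence W(10) = 2^10 - 1 = 1024 - 1 = 1023.

W(n) = 2W(n-1) + 1, W(1) = 1; W(10) = 1023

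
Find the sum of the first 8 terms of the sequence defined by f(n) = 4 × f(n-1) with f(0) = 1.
Computing the sequence terms: 1, 4, 16, 64, 256, 1024, 4096, 16384
Adding these values together:

21845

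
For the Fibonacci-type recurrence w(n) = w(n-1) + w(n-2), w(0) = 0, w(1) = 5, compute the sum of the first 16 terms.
Computing the sequence terms: 0, 5, 5, 10, 15, 25, 40, 65, 105, 170, 275, 445, 720, 1165, 1885, 3050
Adding these values together:

7980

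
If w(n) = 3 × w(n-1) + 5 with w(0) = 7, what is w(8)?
Computing step by step:
w(0) = 7
w(1) = 3 × 7 + 5 = 26
w(2) = 3 × 26 + 5 = 83
w(3) = 3 × 83 + 5 = 254
w(4) = 3 × 254 + 5 = 767
w(5) = 3 × 767 + 5 = 2306
w(6) = 3 × 2306 + 5 = 6923
w(7) = 3 × 6923 + 5 = 20774
w(8) = 3 × 20774 + 5 = 62327

62327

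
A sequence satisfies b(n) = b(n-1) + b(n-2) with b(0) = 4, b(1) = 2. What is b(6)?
Computing the sequence terms:
4, 2, 6, 8, 14, 22, 36

36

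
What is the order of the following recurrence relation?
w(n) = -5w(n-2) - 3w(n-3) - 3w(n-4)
The order is the largest lag k for which w(n-k) appears. Here the deepest term is w(n-4), so the order is 4.

Order 4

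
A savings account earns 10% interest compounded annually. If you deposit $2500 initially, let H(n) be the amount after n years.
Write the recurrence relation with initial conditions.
Each year the balance grows by 10%, i.e. is multiplied by 1 + 10/100 = 1.1, so H(n) = 1.1 × H(n-1). The initial deposit gives H(0) = 2500.
Unrolling gives the closed form H(n) = 2500 × (1.1)ⁿ.

H(n) = 1.1 × H(n-1), H(0) = 2500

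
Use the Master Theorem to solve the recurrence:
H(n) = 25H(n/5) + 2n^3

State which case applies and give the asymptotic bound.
Master Theorem template: H(n) = a·H(n/b) + f(n).
Here: a=25, b=5, f(n)=2n^3
Compute log_b(a) = log_5(25) = 2.
f(n) = 2n^3 = Ω(n^(2+ε)) with ε = 1, and the regularity condition holds (a·f(n/b) = (a/b^3)·f(n) with a/b^3 = 5^-1 < 1). Case 3: H(n) = Θ(f(n)) = Θ(n^3).

Case 3: H(n) = Θ(n^3)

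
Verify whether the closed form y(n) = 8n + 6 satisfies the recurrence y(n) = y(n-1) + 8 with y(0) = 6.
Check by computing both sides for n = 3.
From the recurrence with y(0) = 6:
  y(0) = 6, y(1) = 14, y(2) = 22, y(3) = 30
  so the recurrence gives y(3) = 30.
From the proposed closed form y(n) = 8n + 6:
  y(3) = 30.
Both sides give 30 at n = 3, and the initial condition(s) match, so the closed form is consistent.

Yes, the closed form is correct.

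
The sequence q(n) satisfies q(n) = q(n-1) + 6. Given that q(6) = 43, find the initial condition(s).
q(6) = q(0) + 6·6, so q(0) = 43 - 36 = 7.

q(0) = 7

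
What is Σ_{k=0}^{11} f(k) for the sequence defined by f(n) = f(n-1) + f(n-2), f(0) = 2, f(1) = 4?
Computing the sequence terms: 2, 4, 6, 10, 16, 26, 42, 68, 110, 178, 288, 466
Adding these values together:

1216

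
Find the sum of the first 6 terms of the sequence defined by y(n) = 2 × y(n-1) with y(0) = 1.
Computing the sequence terms: 1, 2, 4, 8, 16, 32
Adding these values together:

63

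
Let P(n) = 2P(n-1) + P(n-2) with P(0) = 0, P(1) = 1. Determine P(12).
Computing the sequence terms:
0, 1, 2, 5, 12, 29, 70, 169, 408, 985, 2378, 5741, 13860

13860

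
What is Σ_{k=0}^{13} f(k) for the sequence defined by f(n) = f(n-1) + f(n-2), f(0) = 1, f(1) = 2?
Computing the sequence terms: 1, 2, 3, 5, 8, 13, 21, 34, 55, 89, 144, 233, 377, 610
Adding these values together:

1595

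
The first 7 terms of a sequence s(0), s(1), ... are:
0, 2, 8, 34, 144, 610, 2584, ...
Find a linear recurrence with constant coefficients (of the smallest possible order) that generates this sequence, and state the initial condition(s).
Look for the lowest-order linear relation among consecutive terms.
Observation: s(n) - 4·s(n-1) - (1)·s(n-2) = 0 holds for the shown terms, and no order-1 relation s(n) = α·s(n-1) + β fits.
Check at n=3: 4·8 + (1)·2 = 34. ✓

s(n) = 4s(n-1) + s(n-2), s(0) = 0, s(1) = 2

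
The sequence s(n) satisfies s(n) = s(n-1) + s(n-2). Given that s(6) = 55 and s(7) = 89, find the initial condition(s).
Work backwards using s(k) = s(k+2) - s(k+1):
s(5) = s(7) - s(6) = 89 - 55 = 34
s(4) = s(6) - s(5) = 55 - 34 = 21
s(3) = s(5) - s(4) = 34 - 21 = 13
s(2) = s(4) - s(3) = 21 - 13 = 8
s(1) = s(3) - s(2) = 13 - 8 = 5
s(0) = s(2) - s(1) = 8 - 5 = 3

s(0) = 3, s(1) = 5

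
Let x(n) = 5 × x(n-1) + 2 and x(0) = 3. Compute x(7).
Computing step by step:
x(0) = 3
x(1) = 5 × 3 + 2 = 17
x(2) = 5 × 17 + 2 = 87
x(3) = 5 × 87 + 2 = 437
x(4) = 5 × 437 + 2 = 2187
x(5) = 5 × 2187 + 2 = 10937
x(6) = 5 × 10937 + 2 = 54687
x(7) = 5 × 54687 + 2 = 273437

273437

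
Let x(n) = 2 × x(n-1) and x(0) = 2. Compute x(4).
Computing step by step:
x(0) = 2
x(1) = 2 × 2 = 4
x(2) = 2 × 4 = 8
x(3) = 2 × 8 = 16
x(4) = 2 × 16 = 32

32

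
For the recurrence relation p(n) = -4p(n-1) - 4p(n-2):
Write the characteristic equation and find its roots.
Substitute p(n) = rⁿ and divide through by rⁿ⁻²: r² + 4r + 4 = 0
Factor: (r + 2)² = 0, so r = -2 (double root).
General solution: p(n) = (A + Bn)·(-2)ⁿ

Characteristic: r² + 4r + 4 = 0, Roots: r = -2 (double root)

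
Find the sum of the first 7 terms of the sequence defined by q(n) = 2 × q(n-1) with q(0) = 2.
Computing the sequence terms: 2, 4, 8, 16, 32, 64, 128
Adding these values together:

254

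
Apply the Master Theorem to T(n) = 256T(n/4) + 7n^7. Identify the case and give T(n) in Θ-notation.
Master Theorem template: T(n) = a·T(n/b) + f(n).
Here: a=256, b=4, f(n)=7n^7
Compute log_b(a) = log_4(256) = 4.
f(n) = 7n^7 = Ω(n^(4+ε)) with ε = 3, and the regularity condition holds (a·f(n/b) = (a/b^7)·f(n) with a/b^7 = 4^-3 < 1). Case 3: T(n) = Θ(f(n)) = Θ(n^7).

Case 3: T(n) = Θ(n^7)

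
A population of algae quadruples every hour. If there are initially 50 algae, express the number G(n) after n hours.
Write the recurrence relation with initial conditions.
Each hour multiplies the count by 4, so the count after n hours depends only on the count after n-1 hours: G(n) = 4 × G(n-1). The starting count gives G(0) = 50.
Unrolling n times gives the closed form G(n) = 50 × 4ⁿ.

G(n) = 4 × G(n-1), G(0) = 50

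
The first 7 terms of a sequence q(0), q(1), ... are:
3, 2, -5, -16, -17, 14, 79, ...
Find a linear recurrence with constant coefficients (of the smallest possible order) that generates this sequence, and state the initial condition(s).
Look for the lowest-order linear relation among consecutive terms.
Observation: q(n) - 2·q(n-1) - (-3)·q(n-2) = 0 holds for the shown terms, and no order-1 relation q(n) = α·q(n-1) + β fits.
Check at n=3: 2·-5 + (-3)·2 = -16. ✓

q(n) = 2q(n-1) - 3q(n-2), q(0) = 3, q(1) = 2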